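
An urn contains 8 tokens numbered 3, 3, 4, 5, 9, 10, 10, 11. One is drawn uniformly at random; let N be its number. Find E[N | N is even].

P(N is even) = 3/8.
Σ over the event: 4·1/8 + 10·1/4 = 3.
E[N | N is even] = (3) / (3/8) = 8.

8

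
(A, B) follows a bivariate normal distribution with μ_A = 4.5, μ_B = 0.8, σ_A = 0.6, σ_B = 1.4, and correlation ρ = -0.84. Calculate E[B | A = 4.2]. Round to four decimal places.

E[B | A=x] = μ_B + ρ(σ_B/σ_A)(x − μ_A) for jointly normal variables.
E[B | A=4.2] = 0.8 + (-0.84)·(1.4/0.6)·(4.2 − (4.5)) = 0.8 + (-1.96)·(-0.3) = 1.3880.

1.3880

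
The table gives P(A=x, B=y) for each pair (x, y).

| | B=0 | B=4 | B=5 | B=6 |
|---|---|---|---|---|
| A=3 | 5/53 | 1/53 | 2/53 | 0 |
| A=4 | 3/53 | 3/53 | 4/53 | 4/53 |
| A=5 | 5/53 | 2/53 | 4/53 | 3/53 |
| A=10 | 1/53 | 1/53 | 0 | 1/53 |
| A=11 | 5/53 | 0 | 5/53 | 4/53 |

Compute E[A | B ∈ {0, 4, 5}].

P(B ∈ {0, 4, 5}) = 41/53.
Summing A·P(A=x,B=y) over the conditioning event gives 249/53.
E[A | B ∈ {0, 4, 5}] = (249/53) / (41/53) = 249/41.

249/41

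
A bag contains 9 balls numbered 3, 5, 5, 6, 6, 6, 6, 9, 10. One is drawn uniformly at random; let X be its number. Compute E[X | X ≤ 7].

P(X ≤ 7) = 7/9.
Σ over the event: 3·1/9 + 5·2/9 + 6·4/9 = 37/9.
E[X | X ≤ 7] = (37/9) / (7/9) = 37/7.

37/7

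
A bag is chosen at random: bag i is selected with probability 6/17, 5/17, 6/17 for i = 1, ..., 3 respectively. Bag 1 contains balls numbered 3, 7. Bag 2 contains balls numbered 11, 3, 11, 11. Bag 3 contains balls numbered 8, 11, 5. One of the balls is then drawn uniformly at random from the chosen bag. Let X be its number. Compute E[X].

123/17

E[X | bag 1] = (3+7)/2 = 5.
E[X | bag 2] = (11+3+11+11)/4 = 9.
E[X | bag 3] = (8+11+5)/3 = 8.
E[X] = (6/17)·(5) + (5/17)·(9) + (6/17)·(8) = 123/17.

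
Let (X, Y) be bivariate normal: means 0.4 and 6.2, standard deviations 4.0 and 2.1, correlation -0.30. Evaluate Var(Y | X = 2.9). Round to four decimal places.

Var(Y | X=x) = (1 − ρ²)·σ_Y².
Var(Y | X=2.9) = (2.1)²·(1 − (-0.30)²) = 4.41·0.91 = 4.0131.

4.0131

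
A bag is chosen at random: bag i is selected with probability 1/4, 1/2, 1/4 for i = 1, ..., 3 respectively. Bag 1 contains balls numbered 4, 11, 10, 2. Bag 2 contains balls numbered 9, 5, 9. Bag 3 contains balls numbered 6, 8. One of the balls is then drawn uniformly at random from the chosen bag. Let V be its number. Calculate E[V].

349/48

E[V | bag 1] = (4+11+10+2)/4 = 27/4.
E[V | bag 2] = (9+5+9)/3 = 23/3.
E[V | bag 3] = (6+8)/2 = 7.
E[V] = (1/4)·(27/4) + (1/2)·(23/3) + (1/4)·(7) = 349/48.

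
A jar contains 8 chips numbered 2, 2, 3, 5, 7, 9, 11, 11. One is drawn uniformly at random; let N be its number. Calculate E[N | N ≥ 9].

P(N ≥ 9) = 3/8.
Σ over the event: 9·1/8 + 11·1/4 = 31/8.
E[N | N ≥ 9] = (31/8) / (3/8) = 31/3.

31/3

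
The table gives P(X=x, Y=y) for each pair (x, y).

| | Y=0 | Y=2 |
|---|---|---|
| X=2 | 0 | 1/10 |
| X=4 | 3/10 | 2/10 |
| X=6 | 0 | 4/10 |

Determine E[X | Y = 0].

P(Y = 0) = 3/10.
Σ X·P over the event = 4·(3/10) = 6/5.
E[X | Y = 0] = (6/5) / (3/10) = 4.

4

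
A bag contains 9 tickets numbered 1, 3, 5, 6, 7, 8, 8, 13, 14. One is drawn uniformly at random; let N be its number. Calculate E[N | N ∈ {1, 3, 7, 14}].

25/4

P(N ∈ {1, 3, 7, 14}) = 4/9.
Σ over the event: 1·1/9 + 3·1/9 + 7·1/9 + 14·1/9 = 25/9.
E[N | N ∈ {1, 3, 7, 14}] = (25/9) / (4/9) = 25/4.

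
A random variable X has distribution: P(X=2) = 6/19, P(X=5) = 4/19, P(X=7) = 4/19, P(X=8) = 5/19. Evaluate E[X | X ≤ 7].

P(X ≤ 7) = 14/19.
Σ over the event: 2·6/19 + 5·4/19 + 7·4/19 = 60/19.
E[X | X ≤ 7] = (60/19) / (14/19) = 30/7.

30/7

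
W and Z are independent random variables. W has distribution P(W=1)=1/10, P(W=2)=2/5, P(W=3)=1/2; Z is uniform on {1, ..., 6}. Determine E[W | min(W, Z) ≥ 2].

23/9

P(min(W, Z) ≥ 2) = 3/4.
Summing W·P(x,y) over outcomes with min(W, Z) ≥ 2 gives 23/12.
E[W | min(W, Z) ≥ 2] = (23/12) / (3/4) = 23/9.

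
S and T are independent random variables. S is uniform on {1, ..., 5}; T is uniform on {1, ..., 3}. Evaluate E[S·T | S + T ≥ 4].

P(S + T ≥ 4) = 4/5.
Summing ST·P(x,y) over outcomes with S + T ≥ 4 gives 17/3.
E[S·T | S + T ≥ 4] = (17/3) / (4/5) = 85/12.

85/12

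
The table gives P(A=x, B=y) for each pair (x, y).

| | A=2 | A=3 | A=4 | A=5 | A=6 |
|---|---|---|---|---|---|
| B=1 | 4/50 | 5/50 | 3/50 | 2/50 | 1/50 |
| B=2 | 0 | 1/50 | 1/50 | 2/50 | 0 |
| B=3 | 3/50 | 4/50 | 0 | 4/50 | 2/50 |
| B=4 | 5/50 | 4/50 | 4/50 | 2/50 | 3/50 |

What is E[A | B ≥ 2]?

P(B ≥ 2) = 7/10.
Summing A·P(A=x,B=y) over the conditioning event gives 133/50.
E[A | B ≥ 2] = (133/50) / (7/10) = 19/5.

19/5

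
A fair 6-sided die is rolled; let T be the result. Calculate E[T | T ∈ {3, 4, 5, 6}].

9/2

P(T ∈ {3, 4, 5, 6}) = 2/3.
Σ over the event: 3·1/6 + 4·1/6 + 5·1/6 + 6·1/6 = 3.
E[T | T ∈ {3, 4, 5, 6}] = (3) / (2/3) = 9/2.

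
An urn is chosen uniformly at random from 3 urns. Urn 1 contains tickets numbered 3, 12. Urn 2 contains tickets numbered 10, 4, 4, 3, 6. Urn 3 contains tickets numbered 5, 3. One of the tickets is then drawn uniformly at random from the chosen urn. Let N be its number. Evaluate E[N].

E[N | urn 1] = (3+12)/2 = 15/2.
E[N | urn 2] = (10+4+4+3+6)/5 = 27/5.
E[N | urn 3] = (5+3)/2 = 4.
E[N] = (1/3)·(15/2) + (1/3)·(27/5) + (1/3)·(4) = 169/30.

169/30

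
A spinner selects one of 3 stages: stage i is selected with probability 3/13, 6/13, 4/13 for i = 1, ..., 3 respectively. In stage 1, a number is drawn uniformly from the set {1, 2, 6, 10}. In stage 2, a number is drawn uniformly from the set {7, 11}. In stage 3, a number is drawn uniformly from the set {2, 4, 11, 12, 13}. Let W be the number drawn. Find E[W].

E[W | stage 1] = (1+2+6+10)/4 = 19/4.
E[W | stage 2] = (7+11)/2 = 9.
E[W | stage 3] = (2+4+11+12+13)/5 = 42/5.
E[W] = (3/13)·(19/4) + (6/13)·(9) + (4/13)·(42/5) = 2037/260.

2037/260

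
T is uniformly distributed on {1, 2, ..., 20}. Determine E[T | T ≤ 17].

P(T ≤ 17) = 17/20.
E[T | T ≤ 17] = (153/20) / (17/20) = 9.

9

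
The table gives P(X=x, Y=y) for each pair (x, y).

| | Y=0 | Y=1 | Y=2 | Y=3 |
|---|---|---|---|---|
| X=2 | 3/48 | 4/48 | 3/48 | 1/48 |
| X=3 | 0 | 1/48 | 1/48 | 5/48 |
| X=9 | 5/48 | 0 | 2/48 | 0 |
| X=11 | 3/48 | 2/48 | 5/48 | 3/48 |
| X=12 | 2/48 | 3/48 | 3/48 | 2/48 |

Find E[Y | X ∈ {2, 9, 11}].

P(X ∈ {2, 9, 11}) = 31/48.
Summing Y·P(X=x,Y=y) over the conditioning event gives 19/24.
E[Y | X ∈ {2, 9, 11}] = (19/24) / (31/48) = 38/31.

38/31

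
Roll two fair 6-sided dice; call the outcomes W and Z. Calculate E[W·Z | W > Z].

P(W > Z) = 5/12.
Summing WZ·P(x,y) over outcomes with W > Z gives 175/36.
E[W·Z | W > Z] = (175/36) / (5/12) = 35/3.

35/3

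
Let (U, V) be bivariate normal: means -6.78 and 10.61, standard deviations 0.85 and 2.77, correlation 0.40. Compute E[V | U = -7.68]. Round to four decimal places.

The regression of V on U has slope ρ·σ_V/σ_U and passes through (μ_U, μ_V).
E[V | U=-7.68] = 10.61 + (0.40)·(2.77/0.85)·(-7.68 − (-6.78)) = 10.61 + (1.30353)·(-0.9) = 9.4368.

9.4368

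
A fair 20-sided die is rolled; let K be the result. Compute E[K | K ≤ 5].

3

Given K ≤ 5, K is equally likely to be any of {1, 2, 3, 4, 5}.
E[K | K ≤ 5] = (1 + 2 + 3 + 4 + 5) / 5 = 3.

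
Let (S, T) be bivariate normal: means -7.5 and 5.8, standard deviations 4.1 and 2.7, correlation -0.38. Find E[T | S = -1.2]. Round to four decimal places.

4.2235

The regression of T on S has slope ρ·σ_T/σ_S and passes through (μ_S, μ_T).
E[T | S=-1.2] = 5.8 + (-0.38)·(2.7/4.1)·(-1.2 − (-7.5)) = 5.8 + (-0.25024)·(6.3) = 4.2235.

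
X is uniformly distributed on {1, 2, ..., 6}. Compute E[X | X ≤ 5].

Given X ≤ 5, X is equally likely to be any of {1, 2, 3, 4, 5}.
E[X | X ≤ 5] = (1 + 2 + 3 + 4 + 5) / 5 = 3.

3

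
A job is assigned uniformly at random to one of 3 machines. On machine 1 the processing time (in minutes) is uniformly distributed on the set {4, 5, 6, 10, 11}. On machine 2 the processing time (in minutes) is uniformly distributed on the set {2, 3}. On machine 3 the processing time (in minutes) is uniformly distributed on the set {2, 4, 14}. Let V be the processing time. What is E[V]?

491/90

E[V | machine 1] = (4+5+6+10+11)/5 = 36/5.
E[V | machine 2] = (2+3)/2 = 5/2.
E[V | machine 3] = (2+4+14)/3 = 20/3.
By the law of total expectation,
E[V] = (1/3)·(36/5) + (1/3)·(5/2) + (1/3)·(20/3) = 491/90.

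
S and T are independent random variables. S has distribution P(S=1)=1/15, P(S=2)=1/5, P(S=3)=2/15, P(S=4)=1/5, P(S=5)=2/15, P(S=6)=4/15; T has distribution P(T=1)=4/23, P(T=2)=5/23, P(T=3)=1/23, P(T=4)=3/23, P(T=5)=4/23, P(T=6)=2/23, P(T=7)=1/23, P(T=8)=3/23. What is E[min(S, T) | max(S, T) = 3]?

41/24

P(max(S, T) = 3) = 8/115.
Summing min(S,T)·P(x,y) over outcomes with max(S, T) = 3 gives 41/345.
E[min(S, T) | max(S, T) = 3] = (41/345) / (8/115) = 41/24.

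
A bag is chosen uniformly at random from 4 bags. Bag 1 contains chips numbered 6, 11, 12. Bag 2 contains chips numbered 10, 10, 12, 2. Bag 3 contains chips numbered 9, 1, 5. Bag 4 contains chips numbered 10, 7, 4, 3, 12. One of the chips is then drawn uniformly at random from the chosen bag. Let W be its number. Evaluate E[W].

E[W | bag 1] = (6+11+12)/3 = 29/3.
E[W | bag 2] = (10+10+12+2)/4 = 17/2.
E[W | bag 3] = (9+1+5)/3 = 5.
E[W | bag 4] = (10+7+4+3+12)/5 = 36/5.
By the law of total expectation,
E[W] = (1/4)·(29/3) + (1/4)·(17/2) + (1/4)·(5) + (1/4)·(36/5) = 911/120.

911/120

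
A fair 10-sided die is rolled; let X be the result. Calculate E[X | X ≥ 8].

Given X ≥ 8, X is equally likely to be any of {8, 9, 10}.
E[X | X ≥ 8] = (8 + 9 + 10) / 3 = 9.

9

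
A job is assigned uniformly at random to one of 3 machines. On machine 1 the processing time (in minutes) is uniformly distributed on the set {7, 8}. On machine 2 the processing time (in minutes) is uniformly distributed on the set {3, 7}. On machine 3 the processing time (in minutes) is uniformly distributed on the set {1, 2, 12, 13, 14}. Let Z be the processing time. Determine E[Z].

209/30

E[Z | machine 1] = (7+8)/2 = 15/2.
E[Z | machine 2] = (3+7)/2 = 5.
E[Z | machine 3] = (1+2+12+13+14)/5 = 42/5.
E[Z] = (1/3)·(15/2) + (1/3)·(5) + (1/3)·(42/5) = 209/30.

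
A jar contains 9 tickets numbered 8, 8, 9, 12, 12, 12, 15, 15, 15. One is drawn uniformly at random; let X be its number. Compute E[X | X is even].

52/5

P(X is even) = 5/9.
Σ over the event: 8·2/9 + 12·1/3 = 52/9.
E[X | X is even] = (52/9) / (5/9) = 52/5.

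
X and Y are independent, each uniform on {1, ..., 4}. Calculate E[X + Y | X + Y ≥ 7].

Outcomes with X + Y ≥ 7: (3,4), (4,3), (4,4), each with probability 1/16.
E[X + Y | X + Y ≥ 7] = (7 + 7 + 8) / 3 = 22/3.

22/3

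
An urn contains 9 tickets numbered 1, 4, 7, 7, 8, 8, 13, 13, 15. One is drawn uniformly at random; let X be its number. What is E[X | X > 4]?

P(X > 4) = 7/9.
Σ over the event: 7·2/9 + 8·2/9 + 13·2/9 + 15·1/9 = 71/9.
E[X | X > 4] = (71/9) / (7/9) = 71/7.

71/7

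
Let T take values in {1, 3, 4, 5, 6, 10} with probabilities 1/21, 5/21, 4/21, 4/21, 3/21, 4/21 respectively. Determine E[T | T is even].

P(T is even) = 11/21.
Σ over the event: 4·4/21 + 6·1/7 + 10·4/21 = 74/21.
E[T | T is even] = (74/21) / (11/21) = 74/11.

74/11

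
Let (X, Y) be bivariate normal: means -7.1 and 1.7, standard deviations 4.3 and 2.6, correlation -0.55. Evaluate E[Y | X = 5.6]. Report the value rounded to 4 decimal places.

-2.5235

The regression of Y on X has slope ρ·σ_Y/σ_X and passes through (μ_X, μ_Y).
E[Y | X=5.6] = 1.7 + (-0.55)·(2.6/4.3)·(5.6 − (-7.1)) = 1.7 + (-0.33256)·(12.7) = -2.5235.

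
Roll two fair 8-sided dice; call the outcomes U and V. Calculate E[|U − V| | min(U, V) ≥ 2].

16/7

P(min(U, V) ≥ 2) = 49/64.
Summing |U−V|·P(x,y) over outcomes with min(U, V) ≥ 2 gives 7/4.
E[|U − V| | min(U, V) ≥ 2] = (7/4) / (49/64) = 16/7.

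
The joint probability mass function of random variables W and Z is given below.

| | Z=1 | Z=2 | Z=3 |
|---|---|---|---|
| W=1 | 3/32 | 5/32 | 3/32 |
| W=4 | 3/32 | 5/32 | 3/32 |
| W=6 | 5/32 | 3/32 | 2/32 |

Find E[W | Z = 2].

P(Z = 2) = 13/32.
Summing W·P(W=x,Z=y) over the conditioning event gives 43/32.
E[W | Z = 2] = (43/32) / (13/32) = 43/13.

43/13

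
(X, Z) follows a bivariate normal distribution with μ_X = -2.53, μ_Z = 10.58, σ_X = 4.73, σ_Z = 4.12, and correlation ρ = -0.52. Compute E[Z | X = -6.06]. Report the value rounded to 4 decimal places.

For a bivariate normal, E[Z | X=x] = μ_Z + ρ·(σ_Z/σ_X)·(x − μ_X).
E[Z | X=-6.06] = 10.58 + (-0.52)·(4.12/4.73)·(-6.06 − (-2.53)) = 10.58 + (-0.45294)·(-3.53) = 12.1789.

12.1789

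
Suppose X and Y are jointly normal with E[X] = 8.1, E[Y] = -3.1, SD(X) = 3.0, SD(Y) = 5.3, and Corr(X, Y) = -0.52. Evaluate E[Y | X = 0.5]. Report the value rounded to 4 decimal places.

3.8819

E[Y | X=x] = μ_Y + ρ(σ_Y/σ_X)(x − μ_X) for jointly normal variables.
E[Y | X=0.5] = -3.1 + (-0.52)·(5.3/3.0)·(0.5 − (8.1)) = -3.1 + (-0.91867)·(-7.6) = 3.8819.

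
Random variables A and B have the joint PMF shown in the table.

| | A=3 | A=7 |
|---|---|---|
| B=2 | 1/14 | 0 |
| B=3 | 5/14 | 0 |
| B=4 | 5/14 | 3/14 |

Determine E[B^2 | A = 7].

P(A = 7) = 3/14.
Σ B^2·P over the event = 16·(3/14) = 24/7.
E[B^2 | A = 7] = (24/7) / (3/14) = 16.

16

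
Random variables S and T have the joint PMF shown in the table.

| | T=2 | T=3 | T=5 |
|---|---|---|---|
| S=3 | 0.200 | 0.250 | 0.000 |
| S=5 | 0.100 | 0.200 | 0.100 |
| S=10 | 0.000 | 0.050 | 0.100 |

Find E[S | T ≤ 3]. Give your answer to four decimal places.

4.1875

P(T ≤ 3) = 0.800.
Σ S·P over the event = 3·(0.200) + 3·(0.250) + 5·(0.100) + 5·(0.200) + 10·(0.050) = 3.350.
E[S | T ≤ 3] = (3.350) / (0.800) = 4.1875.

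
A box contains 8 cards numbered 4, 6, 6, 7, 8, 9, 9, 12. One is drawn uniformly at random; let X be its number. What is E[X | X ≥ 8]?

19/2

P(X ≥ 8) = 1/2.
Σ over the event: 8·1/8 + 9·1/4 + 12·1/8 = 19/4.
E[X | X ≥ 8] = (19/4) / (1/2) = 19/2.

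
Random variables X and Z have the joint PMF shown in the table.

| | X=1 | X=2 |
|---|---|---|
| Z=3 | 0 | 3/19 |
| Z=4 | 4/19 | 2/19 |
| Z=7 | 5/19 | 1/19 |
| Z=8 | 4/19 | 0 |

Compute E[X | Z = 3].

2

P(Z = 3) = 3/19.
Summing X·P(X=x,Z=y) over the conditioning event gives 6/19.
E[X | Z = 3] = (6/19) / (3/19) = 2.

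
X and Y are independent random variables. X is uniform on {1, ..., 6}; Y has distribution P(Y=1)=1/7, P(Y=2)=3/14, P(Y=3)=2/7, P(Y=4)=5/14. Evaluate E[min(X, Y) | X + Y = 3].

1

P(X + Y = 3) = 5/84.
Summing min(X,Y)·P(x,y) over outcomes with X + Y = 3 gives 5/84.
E[min(X, Y) | X + Y = 3] = (5/84) / (5/84) = 1.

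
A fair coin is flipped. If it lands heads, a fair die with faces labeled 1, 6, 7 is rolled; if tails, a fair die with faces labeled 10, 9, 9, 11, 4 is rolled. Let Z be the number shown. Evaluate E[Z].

199/30

E[Z | heads] = (1+6+7)/3 = 14/3.
E[Z | tails] = (10+9+9+11+4)/5 = 43/5.
By the law of total expectation,
E[Z] = (1/2)·(14/3) + (1/2)·(43/5) = 199/30.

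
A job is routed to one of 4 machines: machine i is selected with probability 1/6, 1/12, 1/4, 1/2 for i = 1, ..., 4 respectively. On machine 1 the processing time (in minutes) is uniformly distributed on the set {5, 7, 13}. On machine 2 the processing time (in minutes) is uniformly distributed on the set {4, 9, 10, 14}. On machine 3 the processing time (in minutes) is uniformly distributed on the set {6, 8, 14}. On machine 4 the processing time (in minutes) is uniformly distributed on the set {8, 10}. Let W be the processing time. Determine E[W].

E[W | machine 1] = (5+7+13)/3 = 25/3.
E[W | machine 2] = (4+9+10+14)/4 = 37/4.
E[W | machine 3] = (6+8+14)/3 = 28/3.
E[W | machine 4] = (8+10)/2 = 9.
By the law of total expectation,
E[W] = (1/6)·(25/3) + (1/12)·(37/4) + (1/4)·(28/3) + (1/2)·(9) = 1295/144.

1295/144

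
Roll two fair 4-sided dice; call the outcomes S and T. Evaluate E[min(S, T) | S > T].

Outcomes with S > T: (2,1), (3,1), (3,2), (4,1), (4,2), (4,3), each with probability 1/16.
E[min(S, T) | S > T] = (1 + 1 + 2 + 1 + 2 + 3) / 6 = 5/3.

5/3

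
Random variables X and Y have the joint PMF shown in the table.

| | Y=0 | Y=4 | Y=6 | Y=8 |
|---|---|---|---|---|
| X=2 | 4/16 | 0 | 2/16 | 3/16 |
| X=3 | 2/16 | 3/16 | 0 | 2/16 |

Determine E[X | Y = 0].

7/3

P(Y = 0) = 3/8.
Σ X·P over the event = 2·(4/16) + 3·(2/16) = 7/8.
E[X | Y = 0] = (7/8) / (3/8) = 7/3.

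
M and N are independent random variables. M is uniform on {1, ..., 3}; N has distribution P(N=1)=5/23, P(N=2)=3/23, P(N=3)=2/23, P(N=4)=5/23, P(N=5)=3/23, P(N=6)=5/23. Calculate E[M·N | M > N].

43/13

P(M > N) = 13/69.
Summing MN·P(x,y) over outcomes with M > N gives 43/69.
E[M·N | M > N] = (43/69) / (13/69) = 43/13.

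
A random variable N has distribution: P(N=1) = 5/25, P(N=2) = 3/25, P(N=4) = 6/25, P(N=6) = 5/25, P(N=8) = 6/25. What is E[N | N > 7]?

8

P(N > 7) = 6/25.
Σ over the event: 8·6/25 = 48/25.
E[N | N > 7] = (48/25) / (6/25) = 8.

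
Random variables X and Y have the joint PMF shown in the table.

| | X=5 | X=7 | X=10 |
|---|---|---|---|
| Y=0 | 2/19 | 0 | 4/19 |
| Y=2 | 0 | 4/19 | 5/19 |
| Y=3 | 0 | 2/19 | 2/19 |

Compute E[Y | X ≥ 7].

P(X ≥ 7) = 17/19.
Σ Y·P over the event = 2·(4/19) + 3·(2/19) + 0·(4/19) + 2·(5/19) + 3·(2/19) = 30/19.
E[Y | X ≥ 7] = (30/19) / (17/19) = 30/17.

30/17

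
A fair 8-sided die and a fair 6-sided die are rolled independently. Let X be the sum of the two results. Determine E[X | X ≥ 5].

P(X ≥ 5) = 7/8.
E[X | X ≥ 5] = (91/12) / (7/8) = 26/3.

26/3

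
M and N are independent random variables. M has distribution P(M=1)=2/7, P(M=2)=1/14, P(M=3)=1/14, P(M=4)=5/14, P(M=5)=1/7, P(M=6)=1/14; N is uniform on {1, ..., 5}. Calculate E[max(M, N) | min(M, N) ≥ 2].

P(min(M, N) ≥ 2) = 4/7.
Summing max(M,N)·P(x,y) over outcomes with min(M, N) ≥ 2 gives 89/35.
E[max(M, N) | min(M, N) ≥ 2] = (89/35) / (4/7) = 89/20.

89/20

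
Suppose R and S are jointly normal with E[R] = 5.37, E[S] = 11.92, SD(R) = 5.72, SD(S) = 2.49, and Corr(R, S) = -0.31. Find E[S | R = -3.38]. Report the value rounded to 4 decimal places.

For a bivariate normal, E[S | R=x] = μ_S + ρ·(σ_S/σ_R)·(x − μ_R).
E[S | R=-3.38] = 11.92 + (-0.31)·(2.49/5.72)·(-3.38 − (5.37)) = 11.92 + (-0.13495)·(-8.75) = 13.1008.

13.1008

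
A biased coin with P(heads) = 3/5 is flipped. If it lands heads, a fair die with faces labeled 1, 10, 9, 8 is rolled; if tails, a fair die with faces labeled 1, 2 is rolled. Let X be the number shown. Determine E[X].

E[X | heads] = (1+10+9+8)/4 = 7.
E[X | tails] = (1+2)/2 = 3/2.
E[X] = (3/5)·(7) + (2/5)·(3/2) = 24/5.

24/5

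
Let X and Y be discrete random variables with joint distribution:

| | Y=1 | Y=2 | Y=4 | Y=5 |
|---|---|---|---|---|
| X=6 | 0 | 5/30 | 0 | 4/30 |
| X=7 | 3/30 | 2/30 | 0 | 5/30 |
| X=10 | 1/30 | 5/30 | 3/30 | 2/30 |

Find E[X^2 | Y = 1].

247/4

P(Y = 1) = 2/15.
Summing X^2·P(X=x,Y=y) over the conditioning event gives 247/30.
E[X^2 | Y = 1] = (247/30) / (2/15) = 247/4.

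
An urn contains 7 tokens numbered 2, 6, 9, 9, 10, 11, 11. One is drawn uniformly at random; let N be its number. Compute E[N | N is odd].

10

P(N is odd) = 4/7.
Σ over the event: 9·2/7 + 11·2/7 = 40/7.
E[N | N is odd] = (40/7) / (4/7) = 10.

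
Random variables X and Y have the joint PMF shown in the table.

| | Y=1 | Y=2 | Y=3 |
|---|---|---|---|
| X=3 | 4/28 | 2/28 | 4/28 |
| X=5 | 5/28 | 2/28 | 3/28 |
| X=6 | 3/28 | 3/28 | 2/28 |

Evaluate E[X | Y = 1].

P(Y = 1) = 3/7.
Σ X·P over the event = 3·(4/28) + 5·(5/28) + 6·(3/28) = 55/28.
E[X | Y = 1] = (55/28) / (3/7) = 55/12.

55/12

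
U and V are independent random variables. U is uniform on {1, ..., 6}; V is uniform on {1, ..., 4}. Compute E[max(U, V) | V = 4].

9/2

P(V = 4) = 1/4.
Summing max(U,V)·P(x,y) over outcomes with V = 4 gives 9/8.
E[max(U, V) | V = 4] = (9/8) / (1/4) = 9/2.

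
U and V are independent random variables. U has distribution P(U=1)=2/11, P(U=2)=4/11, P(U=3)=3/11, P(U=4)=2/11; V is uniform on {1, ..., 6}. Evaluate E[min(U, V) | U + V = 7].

P(U + V = 7) = 1/6.
Summing min(U,V)·P(x,y) over outcomes with U + V = 7 gives 25/66.
E[min(U, V) | U + V = 7] = (25/66) / (1/6) = 25/11.

25/11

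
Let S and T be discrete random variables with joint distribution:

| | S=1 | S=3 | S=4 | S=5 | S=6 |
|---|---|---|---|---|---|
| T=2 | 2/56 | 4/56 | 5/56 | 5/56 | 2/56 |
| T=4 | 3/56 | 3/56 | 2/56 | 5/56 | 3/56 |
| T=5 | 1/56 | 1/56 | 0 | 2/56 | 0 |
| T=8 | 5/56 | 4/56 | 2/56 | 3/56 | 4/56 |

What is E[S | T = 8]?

32/9

P(T = 8) = 9/28.
Σ S·P over the event = 1·(5/56) + 3·(4/56) + 4·(2/56) + 5·(3/56) + 6·(4/56) = 8/7.
E[S | T = 8] = (8/7) / (9/28) = 32/9.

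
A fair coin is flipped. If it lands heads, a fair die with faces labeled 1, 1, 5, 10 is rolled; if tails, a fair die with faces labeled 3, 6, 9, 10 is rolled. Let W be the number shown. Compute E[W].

45/8

E[W | heads] = (1+1+5+10)/4 = 17/4.
E[W | tails] = (3+6+9+10)/4 = 7.
By the law of total expectation,
E[W] = (1/2)·(17/4) + (1/2)·(7) = 45/8.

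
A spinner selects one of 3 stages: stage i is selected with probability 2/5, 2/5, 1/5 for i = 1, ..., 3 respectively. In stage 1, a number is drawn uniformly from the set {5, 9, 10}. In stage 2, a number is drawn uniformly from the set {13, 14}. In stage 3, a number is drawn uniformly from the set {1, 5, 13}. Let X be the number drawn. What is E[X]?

148/15

E[X | stage 1] = (5+9+10)/3 = 8.
E[X | stage 2] = (13+14)/2 = 27/2.
E[X | stage 3] = (1+5+13)/3 = 19/3.
E[X] = (2/5)·(8) + (2/5)·(27/2) + (1/5)·(19/3) = 148/15.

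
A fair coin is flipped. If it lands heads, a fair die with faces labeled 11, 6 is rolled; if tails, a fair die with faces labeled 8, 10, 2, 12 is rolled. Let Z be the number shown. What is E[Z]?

33/4

E[Z | heads] = (11+6)/2 = 17/2.
E[Z | tails] = (8+10+2+12)/4 = 8.
By the law of total expectation,
E[Z] = (1/2)·(17/2) + (1/2)·(8) = 33/4.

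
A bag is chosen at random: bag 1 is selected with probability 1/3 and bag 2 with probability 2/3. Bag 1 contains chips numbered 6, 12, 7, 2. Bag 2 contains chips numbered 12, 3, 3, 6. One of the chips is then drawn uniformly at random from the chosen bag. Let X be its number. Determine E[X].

E[X | bag 1] = (6+12+7+2)/4 = 27/4.
E[X | bag 2] = (12+3+3+6)/4 = 6.
By the law of total expectation,
E[X] = (1/3)·(27/4) + (2/3)·(6) = 25/4.

25/4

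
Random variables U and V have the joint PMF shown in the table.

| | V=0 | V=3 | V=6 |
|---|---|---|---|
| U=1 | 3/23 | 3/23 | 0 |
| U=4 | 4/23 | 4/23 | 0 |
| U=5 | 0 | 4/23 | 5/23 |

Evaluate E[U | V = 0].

19/7

P(V = 0) = 7/23.
Σ U·P over the event = 1·(3/23) + 4·(4/23) = 19/23.
E[U | V = 0] = (19/23) / (7/23) = 19/7.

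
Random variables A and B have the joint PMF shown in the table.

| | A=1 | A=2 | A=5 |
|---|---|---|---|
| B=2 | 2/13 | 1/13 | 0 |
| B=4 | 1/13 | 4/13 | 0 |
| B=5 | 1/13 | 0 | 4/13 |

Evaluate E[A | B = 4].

9/5

P(B = 4) = 5/13.
Σ A·P over the event = 1·(1/13) + 2·(4/13) = 9/13.
E[A | B = 4] = (9/13) / (5/13) = 9/5.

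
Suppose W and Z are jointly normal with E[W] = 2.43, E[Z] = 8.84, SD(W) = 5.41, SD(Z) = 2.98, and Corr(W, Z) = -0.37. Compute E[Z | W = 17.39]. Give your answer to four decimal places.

E[Z | W=x] = μ_Z + ρ(σ_Z/σ_W)(x − μ_W) for jointly normal variables.
E[Z | W=17.39] = 8.84 + (-0.37)·(2.98/5.41)·(17.39 − (2.43)) = 8.84 + (-0.20381)·(14.96) = 5.7910.

5.7910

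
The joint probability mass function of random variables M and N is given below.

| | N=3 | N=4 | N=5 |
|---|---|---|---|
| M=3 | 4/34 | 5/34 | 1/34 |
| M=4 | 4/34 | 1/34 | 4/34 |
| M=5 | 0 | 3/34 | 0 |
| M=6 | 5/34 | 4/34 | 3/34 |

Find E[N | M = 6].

23/6

P(M = 6) = 6/17.
Σ N·P over the event = 3·(5/34) + 4·(4/34) + 5·(3/34) = 23/17.
E[N | M = 6] = (23/17) / (6/17) = 23/6.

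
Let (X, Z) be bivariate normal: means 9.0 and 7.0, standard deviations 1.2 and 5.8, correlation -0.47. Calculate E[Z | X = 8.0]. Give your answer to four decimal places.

E[Z | X=x] = μ_Z + ρ(σ_Z/σ_X)(x − μ_X) for jointly normal variables.
E[Z | X=8.0] = 7.0 + (-0.47)·(5.8/1.2)·(8.0 − (9.0)) = 7.0 + (-2.2717)·(-1) = 9.2717.

9.2717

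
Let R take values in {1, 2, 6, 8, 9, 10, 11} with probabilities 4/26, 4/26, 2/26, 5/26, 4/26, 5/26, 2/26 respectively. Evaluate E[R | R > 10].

11

P(R > 10) = 1/13.
Σ over the event: 11·1/13 = 11/13.
E[R | R > 10] = (11/13) / (1/13) = 11.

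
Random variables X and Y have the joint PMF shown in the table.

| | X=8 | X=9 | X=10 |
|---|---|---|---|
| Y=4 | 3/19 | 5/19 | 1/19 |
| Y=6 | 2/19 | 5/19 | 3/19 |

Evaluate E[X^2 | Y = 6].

P(Y = 6) = 10/19.
Σ X^2·P over the event = 64·(2/19) + 81·(5/19) + 100·(3/19) = 833/19.
E[X^2 | Y = 6] = (833/19) / (10/19) = 833/10.

833/10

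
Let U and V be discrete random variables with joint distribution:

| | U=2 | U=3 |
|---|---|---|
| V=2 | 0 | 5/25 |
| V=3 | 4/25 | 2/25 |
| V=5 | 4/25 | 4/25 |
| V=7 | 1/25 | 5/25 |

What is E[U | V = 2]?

P(V = 2) = 1/5.
Σ U·P over the event = 3·(5/25) = 3/5.
E[U | V = 2] = (3/5) / (1/5) = 3.

3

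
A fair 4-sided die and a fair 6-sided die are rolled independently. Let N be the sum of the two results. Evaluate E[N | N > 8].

28/3

P(N > 8) = 1/8.
Σ over the event: 9·1/12 + 10·1/24 = 7/6.
E[N | N > 8] = (7/6) / (1/8) = 28/3.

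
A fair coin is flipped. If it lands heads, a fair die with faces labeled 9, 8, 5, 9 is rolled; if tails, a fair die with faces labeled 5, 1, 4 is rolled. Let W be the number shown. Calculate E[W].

E[W | heads] = (9+8+5+9)/4 = 31/4.
E[W | tails] = (5+1+4)/3 = 10/3.
E[W] = (1/2)·(31/4) + (1/2)·(10/3) = 133/24.

133/24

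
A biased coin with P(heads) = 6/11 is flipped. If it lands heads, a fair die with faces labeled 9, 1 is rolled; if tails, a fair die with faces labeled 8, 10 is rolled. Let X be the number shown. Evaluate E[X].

75/11

E[X | heads] = (9+1)/2 = 5.
E[X | tails] = (8+10)/2 = 9.
By the law of total expectation,
E[X] = (6/11)·(5) + (5/11)·(9) = 75/11.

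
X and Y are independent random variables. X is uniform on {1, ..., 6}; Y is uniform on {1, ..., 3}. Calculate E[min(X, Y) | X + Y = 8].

5/2

Outcomes with X + Y = 8: (5,3), (6,2), each with probability 1/18.
E[min(X, Y) | X + Y = 8] = (3 + 2) / 2 = 5/2.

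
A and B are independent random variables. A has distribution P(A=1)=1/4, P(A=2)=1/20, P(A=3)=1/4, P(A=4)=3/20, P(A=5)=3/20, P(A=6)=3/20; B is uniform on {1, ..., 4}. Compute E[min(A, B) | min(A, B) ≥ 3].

P(min(A, B) ≥ 3) = 7/20.
Summing min(A,B)·P(x,y) over outcomes with min(A, B) ≥ 3 gives 93/80.
E[min(A, B) | min(A, B) ≥ 3] = (93/80) / (7/20) = 93/28.

93/28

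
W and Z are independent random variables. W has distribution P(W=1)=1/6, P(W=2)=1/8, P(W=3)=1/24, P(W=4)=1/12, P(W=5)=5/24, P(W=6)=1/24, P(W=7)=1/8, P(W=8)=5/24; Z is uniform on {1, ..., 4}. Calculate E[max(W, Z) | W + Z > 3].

468/85

P(W + Z > 3) = 85/96.
Summing max(W,Z)·P(x,y) over outcomes with W + Z > 3 gives 39/8.
E[max(W, Z) | W + Z > 3] = (39/8) / (85/96) = 468/85.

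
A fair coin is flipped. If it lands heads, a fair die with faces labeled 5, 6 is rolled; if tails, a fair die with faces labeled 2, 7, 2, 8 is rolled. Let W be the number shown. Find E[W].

E[W | heads] = (5+6)/2 = 11/2.
E[W | tails] = (2+7+2+8)/4 = 19/4.
By the law of total expectation,
E[W] = (1/2)·(11/2) + (1/2)·(19/4) = 41/8.

41/8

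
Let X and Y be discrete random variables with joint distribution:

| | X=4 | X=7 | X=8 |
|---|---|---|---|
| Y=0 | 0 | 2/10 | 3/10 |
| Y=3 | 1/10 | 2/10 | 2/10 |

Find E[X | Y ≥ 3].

P(Y ≥ 3) = 1/2.
Σ X·P over the event = 4·(1/10) + 7·(2/10) + 8·(2/10) = 17/5.
E[X | Y ≥ 3] = (17/5) / (1/2) = 34/5.

34/5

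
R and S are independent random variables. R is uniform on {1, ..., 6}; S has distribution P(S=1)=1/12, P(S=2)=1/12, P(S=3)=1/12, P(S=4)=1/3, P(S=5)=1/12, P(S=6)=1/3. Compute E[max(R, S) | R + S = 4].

P(R + S = 4) = 1/24.
Summing max(R,S)·P(x,y) over outcomes with R + S = 4 gives 1/9.
E[max(R, S) | R + S = 4] = (1/9) / (1/24) = 8/3.

8/3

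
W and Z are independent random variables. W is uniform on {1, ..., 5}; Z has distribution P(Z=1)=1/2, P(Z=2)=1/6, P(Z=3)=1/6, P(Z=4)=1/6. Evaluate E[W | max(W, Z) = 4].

10/3

P(max(W, Z) = 4) = 3/10.
Summing W·P(x,y) over outcomes with max(W, Z) = 4 gives 1.
E[W | max(W, Z) = 4] = (1) / (3/10) = 10/3.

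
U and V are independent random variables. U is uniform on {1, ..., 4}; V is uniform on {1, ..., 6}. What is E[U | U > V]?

10/3

Outcomes with U > V: (2,1), (3,1), (3,2), (4,1), (4,2), (4,3), each with probability 1/24.
E[U | U > V] = (2 + 3 + 3 + 4 + 4 + 4) / 6 = 10/3.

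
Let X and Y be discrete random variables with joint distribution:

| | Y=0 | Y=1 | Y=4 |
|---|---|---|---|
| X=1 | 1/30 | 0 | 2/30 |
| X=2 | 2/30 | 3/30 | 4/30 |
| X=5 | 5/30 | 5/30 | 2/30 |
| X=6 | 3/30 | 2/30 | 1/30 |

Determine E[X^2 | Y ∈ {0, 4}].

173/10

P(Y ∈ {0, 4}) = 2/3.
Σ X^2·P over the event = 1·(1/30) + 1·(2/30) + 4·(2/30) + 4·(4/30) + 25·(5/30) + 25·(2/30) + 36·(3/30) + 36·(1/30) = 173/15.
E[X^2 | Y ∈ {0, 4}] = (173/15) / (2/3) = 173/10.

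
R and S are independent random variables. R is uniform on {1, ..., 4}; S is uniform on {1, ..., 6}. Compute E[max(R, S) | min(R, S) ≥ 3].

37/8

Outcomes with min(R, S) ≥ 3: (3,3), (3,4), (3,5), (3,6), (4,3), (4,4), (4,5), (4,6), each with probability 1/24.
E[max(R, S) | min(R, S) ≥ 3] = (3 + 4 + 5 + 6 + 4 + 4 + 5 + 6) / 8 = 37/8.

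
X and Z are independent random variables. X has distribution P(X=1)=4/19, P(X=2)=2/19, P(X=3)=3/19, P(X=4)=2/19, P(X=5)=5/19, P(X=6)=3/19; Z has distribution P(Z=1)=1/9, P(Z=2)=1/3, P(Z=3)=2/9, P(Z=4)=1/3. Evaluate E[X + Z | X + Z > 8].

P(X + Z > 8) = 10/57.
Summing (X+Z)·P(x,y) over outcomes with X + Z > 8 gives 31/19.
E[X + Z | X + Z > 8] = (31/19) / (10/57) = 93/10.

93/10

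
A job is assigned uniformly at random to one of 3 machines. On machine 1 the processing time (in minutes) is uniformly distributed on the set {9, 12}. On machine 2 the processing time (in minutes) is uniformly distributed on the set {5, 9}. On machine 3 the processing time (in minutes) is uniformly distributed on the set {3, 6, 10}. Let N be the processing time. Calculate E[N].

E[N | machine 1] = (9+12)/2 = 21/2.
E[N | machine 2] = (5+9)/2 = 7.
E[N | machine 3] = (3+6+10)/3 = 19/3.
E[N] = (1/3)·(21/2) + (1/3)·(7) + (1/3)·(19/3) = 143/18.

143/18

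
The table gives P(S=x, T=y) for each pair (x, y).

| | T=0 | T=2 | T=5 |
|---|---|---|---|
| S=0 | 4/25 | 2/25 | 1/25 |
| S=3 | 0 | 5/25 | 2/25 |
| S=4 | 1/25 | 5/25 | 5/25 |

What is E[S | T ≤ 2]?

39/17

P(T ≤ 2) = 17/25.
Σ S·P over the event = 0·(4/25) + 0·(2/25) + 3·(5/25) + 4·(1/25) + 4·(5/25) = 39/25.
E[S | T ≤ 2] = (39/25) / (17/25) = 39/17.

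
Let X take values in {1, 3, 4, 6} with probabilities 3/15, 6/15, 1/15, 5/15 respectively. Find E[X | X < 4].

7/3

P(X < 4) = 3/5.
Σ over the event: 1·1/5 + 3·2/5 = 7/5.
E[X | X < 4] = (7/5) / (3/5) = 7/3.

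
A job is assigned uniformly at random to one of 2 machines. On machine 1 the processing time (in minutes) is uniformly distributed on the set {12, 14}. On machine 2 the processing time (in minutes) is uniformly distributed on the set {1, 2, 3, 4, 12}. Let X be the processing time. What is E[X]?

E[X | machine 1] = (12+14)/2 = 13.
E[X | machine 2] = (1+2+3+4+12)/5 = 22/5.
E[X] = (1/2)·(13) + (1/2)·(22/5) = 87/10.

87/10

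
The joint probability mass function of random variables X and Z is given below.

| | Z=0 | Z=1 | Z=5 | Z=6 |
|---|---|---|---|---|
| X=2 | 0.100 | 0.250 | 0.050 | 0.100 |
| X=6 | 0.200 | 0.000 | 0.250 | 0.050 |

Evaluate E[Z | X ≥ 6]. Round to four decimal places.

P(X ≥ 6) = 0.500.
Summing Z·P(X=x,Z=y) over the conditioning event gives 1.550.
E[Z | X ≥ 6] = (1.550) / (0.500) = 3.1000.

3.1000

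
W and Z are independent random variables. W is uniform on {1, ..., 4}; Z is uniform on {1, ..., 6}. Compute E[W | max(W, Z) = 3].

12/5

Outcomes with max(W, Z) = 3: (1,3), (2,3), (3,1), (3,2), (3,3), each with probability 1/24.
E[W | max(W, Z) = 3] = (1 + 2 + 3 + 3 + 3) / 5 = 12/5.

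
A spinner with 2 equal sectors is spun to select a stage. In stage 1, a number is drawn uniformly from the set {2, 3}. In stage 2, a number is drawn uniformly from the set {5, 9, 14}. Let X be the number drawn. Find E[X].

71/12

E[X | stage 1] = (2+3)/2 = 5/2.
E[X | stage 2] = (5+9+14)/3 = 28/3.
E[X] = (1/2)·(5/2) + (1/2)·(28/3) = 71/12.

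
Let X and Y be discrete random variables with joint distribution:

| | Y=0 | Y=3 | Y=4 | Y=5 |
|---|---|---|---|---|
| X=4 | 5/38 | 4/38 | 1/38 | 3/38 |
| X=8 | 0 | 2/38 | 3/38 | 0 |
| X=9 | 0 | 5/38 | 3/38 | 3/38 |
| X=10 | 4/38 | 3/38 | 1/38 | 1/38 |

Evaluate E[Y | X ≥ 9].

P(X ≥ 9) = 10/19.
Σ Y·P over the event = 3·(5/38) + 4·(3/38) + 5·(3/38) + 0·(4/38) + 3·(3/38) + 4·(1/38) + 5·(1/38) = 30/19.
E[Y | X ≥ 9] = (30/19) / (10/19) = 3.

3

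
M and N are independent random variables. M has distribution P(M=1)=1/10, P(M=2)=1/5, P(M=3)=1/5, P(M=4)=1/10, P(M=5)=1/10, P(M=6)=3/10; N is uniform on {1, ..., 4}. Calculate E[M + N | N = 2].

29/5

P(N = 2) = 1/4.
Summing (M+N)·P(x,y) over outcomes with N = 2 gives 29/20.
E[M + N | N = 2] = (29/20) / (1/4) = 29/5.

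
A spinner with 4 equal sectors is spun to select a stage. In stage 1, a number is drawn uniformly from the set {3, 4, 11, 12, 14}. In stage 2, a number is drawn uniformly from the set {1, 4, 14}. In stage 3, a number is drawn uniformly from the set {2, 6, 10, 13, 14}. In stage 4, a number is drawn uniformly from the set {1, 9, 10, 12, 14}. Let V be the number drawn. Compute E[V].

25/3

E[V | stage 1] = (3+4+11+12+14)/5 = 44/5.
E[V | stage 2] = (1+4+14)/3 = 19/3.
E[V | stage 3] = (2+6+10+13+14)/5 = 9.
E[V | stage 4] = (1+9+10+12+14)/5 = 46/5.
By the law of total expectation,
E[V] = (1/4)·(44/5) + (1/4)·(19/3) + (1/4)·(9) + (1/4)·(46/5) = 25/3.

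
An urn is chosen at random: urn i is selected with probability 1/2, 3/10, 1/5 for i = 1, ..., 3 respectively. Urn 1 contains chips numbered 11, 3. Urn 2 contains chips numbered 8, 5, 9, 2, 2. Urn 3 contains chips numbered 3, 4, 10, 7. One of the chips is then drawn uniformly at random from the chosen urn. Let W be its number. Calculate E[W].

E[W | urn 1] = (11+3)/2 = 7.
E[W | urn 2] = (8+5+9+2+2)/5 = 26/5.
E[W | urn 3] = (3+4+10+7)/4 = 6.
By the law of total expectation,
E[W] = (1/2)·(7) + (3/10)·(26/5) + (1/5)·(6) = 313/50.

313/50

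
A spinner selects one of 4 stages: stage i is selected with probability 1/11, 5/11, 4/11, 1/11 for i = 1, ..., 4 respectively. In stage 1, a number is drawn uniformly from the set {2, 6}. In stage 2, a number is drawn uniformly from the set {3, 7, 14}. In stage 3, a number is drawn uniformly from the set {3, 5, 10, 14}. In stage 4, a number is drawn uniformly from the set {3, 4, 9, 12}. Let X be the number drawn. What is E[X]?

83/11

E[X | stage 1] = (2+6)/2 = 4.
E[X | stage 2] = (3+7+14)/3 = 8.
E[X | stage 3] = (3+5+10+14)/4 = 8.
E[X | stage 4] = (3+4+9+12)/4 = 7.
By the law of total expectation,
E[X] = (1/11)·(4) + (5/11)·(8) + (4/11)·(8) + (1/11)·(7) = 83/11.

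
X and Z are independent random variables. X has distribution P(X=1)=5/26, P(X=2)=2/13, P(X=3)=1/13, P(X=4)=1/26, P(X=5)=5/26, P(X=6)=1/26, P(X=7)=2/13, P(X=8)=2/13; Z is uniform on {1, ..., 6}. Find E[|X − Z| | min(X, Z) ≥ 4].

76/45

P(min(X, Z) ≥ 4) = 15/52.
Summing |X−Z|·P(x,y) over outcomes with min(X, Z) ≥ 4 gives 19/39.
E[|X − Z| | min(X, Z) ≥ 4] = (19/39) / (15/52) = 76/45.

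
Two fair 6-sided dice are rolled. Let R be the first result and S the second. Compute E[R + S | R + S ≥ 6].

106/13

P(R + S ≥ 6) = 13/18.
Summing (R+S)·P(x,y) over outcomes with R + S ≥ 6 gives 53/9.
E[R + S | R + S ≥ 6] = (53/9) / (13/18) = 106/13.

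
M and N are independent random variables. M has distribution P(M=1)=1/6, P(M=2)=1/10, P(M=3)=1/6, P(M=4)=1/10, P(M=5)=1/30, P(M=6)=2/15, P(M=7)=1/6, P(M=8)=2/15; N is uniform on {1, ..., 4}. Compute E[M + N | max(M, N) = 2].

36/11

P(max(M, N) = 2) = 11/120.
Summing (M+N)·P(x,y) over outcomes with max(M, N) = 2 gives 3/10.
E[M + N | max(M, N) = 2] = (3/10) / (11/120) = 36/11.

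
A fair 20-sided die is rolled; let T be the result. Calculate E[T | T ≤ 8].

9/2

Given T ≤ 8, T is equally likely to be any of {1, 2, 3, 4, 5, 6, 7, 8}.
E[T | T ≤ 8] = (1 + 2 + 3 + 4 + 5 + 6 + 7 + 8) / 8 = 9/2.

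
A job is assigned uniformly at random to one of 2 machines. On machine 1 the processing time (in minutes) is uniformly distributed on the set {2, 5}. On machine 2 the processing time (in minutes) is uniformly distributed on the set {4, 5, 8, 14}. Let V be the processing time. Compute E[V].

E[V | machine 1] = (2+5)/2 = 7/2.
E[V | machine 2] = (4+5+8+14)/4 = 31/4.
E[V] = (1/2)·(7/2) + (1/2)·(31/4) = 45/8.

45/8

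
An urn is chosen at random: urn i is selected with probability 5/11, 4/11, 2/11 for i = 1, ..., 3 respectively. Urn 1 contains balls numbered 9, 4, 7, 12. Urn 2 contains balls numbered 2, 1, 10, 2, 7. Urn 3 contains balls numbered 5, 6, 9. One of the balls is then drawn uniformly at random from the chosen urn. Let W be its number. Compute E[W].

1064/165

E[W | urn 1] = (9+4+7+12)/4 = 8.
E[W | urn 2] = (2+1+10+2+7)/5 = 22/5.
E[W | urn 3] = (5+6+9)/3 = 20/3.
E[W] = (5/11)·(8) + (4/11)·(22/5) + (2/11)·(20/3) = 1064/165.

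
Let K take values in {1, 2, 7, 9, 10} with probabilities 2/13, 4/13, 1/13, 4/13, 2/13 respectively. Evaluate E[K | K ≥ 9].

28/3

P(K ≥ 9) = 6/13.
Σ over the event: 9·4/13 + 10·2/13 = 56/13.
E[K | K ≥ 9] = (56/13) / (6/13) = 28/3.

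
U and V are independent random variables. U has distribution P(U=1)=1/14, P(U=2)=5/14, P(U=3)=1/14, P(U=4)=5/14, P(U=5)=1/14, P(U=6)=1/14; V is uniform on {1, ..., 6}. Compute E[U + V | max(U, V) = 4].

P(max(U, V) = 4) = 9/28.
Summing (U+V)·P(x,y) over outcomes with max(U, V) = 4 gives 43/21.
E[U + V | max(U, V) = 4] = (43/21) / (9/28) = 172/27.

172/27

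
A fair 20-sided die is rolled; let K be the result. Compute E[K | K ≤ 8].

9/2

Given K ≤ 8, K is equally likely to be any of {1, 2, 3, 4, 5, 6, 7, 8}.
E[K | K ≤ 8] = (1 + 2 + 3 + 4 + 5 + 6 + 7 + 8) / 8 = 9/2.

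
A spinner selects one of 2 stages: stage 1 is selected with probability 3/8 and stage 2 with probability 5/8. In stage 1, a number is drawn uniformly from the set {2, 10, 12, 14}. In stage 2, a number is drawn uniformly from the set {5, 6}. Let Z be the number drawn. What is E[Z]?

7

E[Z | stage 1] = (2+10+12+14)/4 = 19/2.
E[Z | stage 2] = (5+6)/2 = 11/2.
E[Z] = (3/8)·(19/2) + (5/8)·(11/2) = 7.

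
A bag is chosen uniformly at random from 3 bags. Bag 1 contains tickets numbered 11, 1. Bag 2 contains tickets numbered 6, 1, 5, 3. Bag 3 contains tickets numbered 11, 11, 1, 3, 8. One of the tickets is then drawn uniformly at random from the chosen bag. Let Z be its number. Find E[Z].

E[Z | bag 1] = (11+1)/2 = 6.
E[Z | bag 2] = (6+1+5+3)/4 = 15/4.
E[Z | bag 3] = (11+11+1+3+8)/5 = 34/5.
E[Z] = (1/3)·(6) + (1/3)·(15/4) + (1/3)·(34/5) = 331/60.

331/60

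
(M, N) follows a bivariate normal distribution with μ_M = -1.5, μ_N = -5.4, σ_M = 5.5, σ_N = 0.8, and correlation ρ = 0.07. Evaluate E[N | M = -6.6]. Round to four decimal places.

-5.4519

The regression of N on M has slope ρ·σ_N/σ_M and passes through (μ_M, μ_N).
E[N | M=-6.6] = -5.4 + (0.07)·(0.8/5.5)·(-6.6 − (-1.5)) = -5.4 + (0.010182)·(-5.1) = -5.4519.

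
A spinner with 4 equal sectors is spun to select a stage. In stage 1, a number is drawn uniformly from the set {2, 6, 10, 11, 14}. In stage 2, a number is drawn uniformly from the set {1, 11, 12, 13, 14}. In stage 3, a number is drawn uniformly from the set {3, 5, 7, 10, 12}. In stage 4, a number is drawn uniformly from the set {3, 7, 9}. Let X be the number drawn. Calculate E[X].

122/15

E[X | stage 1] = (2+6+10+11+14)/5 = 43/5.
E[X | stage 2] = (1+11+12+13+14)/5 = 51/5.
E[X | stage 3] = (3+5+7+10+12)/5 = 37/5.
E[X | stage 4] = (3+7+9)/3 = 19/3.
By the law of total expectation,
E[X] = (1/4)·(43/5) + (1/4)·(51/5) + (1/4)·(37/5) + (1/4)·(19/3) = 122/15.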